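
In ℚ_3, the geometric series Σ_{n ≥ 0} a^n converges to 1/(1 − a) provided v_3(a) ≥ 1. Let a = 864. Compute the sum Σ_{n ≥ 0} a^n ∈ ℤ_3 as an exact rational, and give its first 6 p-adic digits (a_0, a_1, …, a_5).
Σ a^n = 1/(1 − a) = -1/863;  first 6 digits = (1, 0, 0, 2, 1, 0)

v_3(a) = 3 ≥ 1, so the series converges in ℤ_3 to 1/(1 − a) = 1/(1 − 864) = -1/863. Expand this rational in ℤ_3: compute digits iteratively via d_i = x_i mod 3, x_{i+1} = (x_i − d_i)/3. The first 6 digits are (1, 0, 0, 2, 1, 0).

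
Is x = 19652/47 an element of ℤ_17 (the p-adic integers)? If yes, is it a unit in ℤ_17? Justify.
x ∈ ℤ_17 but not a unit; v_17(x) = 3 > 0

ℤ_17 = {x ∈ ℚ_17 : v_17(x) ≥ 0} and ℤ_17^× = {x ∈ ℤ_17 : v_17(x) = 0}. Here v_17(19652/47) = v_17(num) − v_17(den) = 3; compare against these criteria.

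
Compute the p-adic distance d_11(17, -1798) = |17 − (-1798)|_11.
d_11(17, -1798) = 1/121

Step 1 — x − y = 17 − (-1798) = 1815. Step 2 — v_11(1815) = 2 (factor: 1815 = (11^2 · 15); the sign does not affect v_p). Step 3 — |x − y|_11 = 11^{-2} = 1/121.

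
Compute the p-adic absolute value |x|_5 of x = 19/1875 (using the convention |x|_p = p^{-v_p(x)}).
|19/1875|_5 = 625

Step 1 — compute v_5(x) by factoring powers of 5 out of the numerator and denominator: v_5(19/1875) = -4. Step 2 — apply |x|_p = p^{-v_p(x)} = 5^{4} = 625.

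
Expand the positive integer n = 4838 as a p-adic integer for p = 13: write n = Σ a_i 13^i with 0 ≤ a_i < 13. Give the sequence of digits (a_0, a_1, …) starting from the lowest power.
(a_0, a_1, …) = (2, 8, 2, 2)

Repeated division by 13 gives the digits low-to-high: 4838 = 2 + 8·13^1 + 2·13^2 + 2·13^3. Digit sequence: (2, 8, 2, 2).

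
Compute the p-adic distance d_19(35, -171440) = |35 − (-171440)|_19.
d_19(35, -171440) = 1/6859

Step 1 — x − y = 35 − (-171440) = 171475. Step 2 — v_19(171475) = 3 (factor: 171475 = (19^3 · 25); the sign does not affect v_p). Step 3 — |x − y|_19 = 19^{-3} = 1/6859.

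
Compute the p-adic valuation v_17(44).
v_17(44) = 0

v_17(n) is the largest exponent k such that 17^k divides n. Factor out: 44 = 17^0 · 44. (Sign doesn't affect v_p.) So v_17(44) = 0.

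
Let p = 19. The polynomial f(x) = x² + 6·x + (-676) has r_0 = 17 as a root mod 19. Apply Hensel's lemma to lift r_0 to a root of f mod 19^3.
r_2 = 3589 (mod 6859)

Hensel: r_{i+1} = r_i − f(r_i)·(f′(r_i))^{-1} mod 19^{i+2}, f′(x) = 2x + 6. Iterate:
  r_0 = 17 (mod 19)
  r_1 = 340 (mod 361)
  r_2 = 3589 (mod 6859)
Final: r = 3589 satisfies f(r) ≡ 0 mod 19^3.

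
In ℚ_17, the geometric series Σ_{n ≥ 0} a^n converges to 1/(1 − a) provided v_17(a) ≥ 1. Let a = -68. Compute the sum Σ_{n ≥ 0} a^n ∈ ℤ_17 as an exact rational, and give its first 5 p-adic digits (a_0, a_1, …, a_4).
Σ a^n = 1/(1 − a) = 1/69;  first 5 digits = (1, 13, 15, 4, 14)

v_17(a) = 1 ≥ 1, so the series converges in ℤ_17 to 1/(1 − a) = 1/(1 − (-68)) = 1/69. Expand this rational in ℤ_17: compute digits iteratively via d_i = x_i mod 17, x_{i+1} = (x_i − d_i)/17. The first 5 digits are (1, 13, 15, 4, 14).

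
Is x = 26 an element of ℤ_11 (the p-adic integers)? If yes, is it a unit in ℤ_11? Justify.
x ∈ ℤ_11^× (unit); v_11(x) = 0

ℤ_11 = {x ∈ ℚ_11 : v_11(x) ≥ 0} and ℤ_11^× = {x ∈ ℤ_11 : v_11(x) = 0}. Here v_11(26) = v_11(num) − v_11(den) = 0; compare against these criteria.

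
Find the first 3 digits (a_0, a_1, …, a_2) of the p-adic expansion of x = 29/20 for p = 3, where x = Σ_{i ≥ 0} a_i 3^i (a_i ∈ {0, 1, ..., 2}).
(a_0, …, a_2) = (1, 0, 2)

v_3(29/20) = 0 (numerator and denominator both coprime to 3), so x ∈ ℤ_3^×. Compute digits iteratively via a_i = x_i mod 3, x_{i+1} = (x_i − a_i)/3, with x_0 = x:
  x_0 = 29/20;  a_0 = 1;  x_1 = (x_0 − 1)/3 = 3/20
  x_1 = 3/20;  a_1 = 0;  x_2 = (x_1 − 0)/3 = 1/20
  x_2 = 1/20;  a_2 = 2;  x_3 = (x_2 − 2)/3 = -13/20
Digits: (1, 0, 2).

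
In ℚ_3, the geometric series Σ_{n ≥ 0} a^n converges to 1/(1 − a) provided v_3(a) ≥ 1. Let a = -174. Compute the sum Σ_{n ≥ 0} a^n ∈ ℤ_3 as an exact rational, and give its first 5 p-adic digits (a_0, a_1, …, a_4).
Σ a^n = 1/(1 − a) = 1/175;  first 5 digits = (1, 2, 2, 0, 0)

v_3(a) = 1 ≥ 1, so the series converges in ℤ_3 to 1/(1 − a) = 1/(1 − (-174)) = 1/175. Expand this rational in ℤ_3: compute digits iteratively via d_i = x_i mod 3, x_{i+1} = (x_i − d_i)/3. The first 5 digits are (1, 2, 2, 0, 0).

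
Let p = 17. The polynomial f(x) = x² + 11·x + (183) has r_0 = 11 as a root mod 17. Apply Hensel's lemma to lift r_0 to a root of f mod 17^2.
r_1 = 147 (mod 289)

Hensel: r_{i+1} = r_i − f(r_i)·(f′(r_i))^{-1} mod 17^{i+2}, f′(x) = 2x + 11. Iterate:
  r_0 = 11 (mod 17)
  r_1 = 147 (mod 289)
Final: r = 147 satisfies f(r) ≡ 0 mod 17^2.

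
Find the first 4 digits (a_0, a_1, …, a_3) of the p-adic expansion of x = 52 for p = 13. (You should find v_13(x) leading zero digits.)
(a_0, …, a_3) = (0, 4, 0, 0)

v_13(52) = 1, so a_0 = ... = a_0 = 0. Factor out: x = 13^1 · u with u = 4 a unit in ℤ_13. Expand u iteratively via a_{v+i} = u_i mod 13, u_{i+1} = (u_i − a_{v+i})/13:
  u_0 = 4;  a_1 = 4;  u_1 = (u_0 − 4)/13 = 0
  u_1 = 0;  a_2 = 0;  u_2 = (u_1 − 0)/13 = 0
  u_2 = 0;  a_3 = 0;  u_3 = (u_2 − 0)/13 = 0
Digits: (0, 4, 0, 0).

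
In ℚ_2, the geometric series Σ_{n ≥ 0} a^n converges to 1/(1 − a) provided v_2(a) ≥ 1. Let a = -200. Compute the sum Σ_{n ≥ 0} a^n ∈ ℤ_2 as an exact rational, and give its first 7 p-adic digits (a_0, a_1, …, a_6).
Σ a^n = 1/(1 − a) = 1/201;  first 7 digits = (1, 0, 0, 1, 1, 1, 1)

v_2(a) = 3 ≥ 1, so the series converges in ℤ_2 to 1/(1 − a) = 1/(1 − (-200)) = 1/201. Expand this rational in ℤ_2: compute digits iteratively via d_i = x_i mod 2, x_{i+1} = (x_i − d_i)/2. The first 7 digits are (1, 0, 0, 1, 1, 1, 1).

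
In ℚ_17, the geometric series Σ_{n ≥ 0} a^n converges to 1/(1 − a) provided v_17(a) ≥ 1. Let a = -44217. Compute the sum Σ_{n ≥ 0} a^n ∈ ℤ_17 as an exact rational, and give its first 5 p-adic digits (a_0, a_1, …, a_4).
Σ a^n = 1/(1 − a) = 1/44218;  first 5 digits = (1, 0, 0, 8, 16)

v_17(a) = 3 ≥ 1, so the series converges in ℤ_17 to 1/(1 − a) = 1/(1 − (-44217)) = 1/44218. Expand this rational in ℤ_17: compute digits iteratively via d_i = x_i mod 17, x_{i+1} = (x_i − d_i)/17. The first 5 digits are (1, 0, 0, 8, 16).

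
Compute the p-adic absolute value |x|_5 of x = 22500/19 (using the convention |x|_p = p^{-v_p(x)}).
|22500/19|_5 = 1/625

Step 1 — compute v_5(x) by factoring powers of 5 out of the numerator and denominator: v_5(22500/19) = 4. Step 2 — apply |x|_p = p^{-v_p(x)} = 5^{-4} = 1/625.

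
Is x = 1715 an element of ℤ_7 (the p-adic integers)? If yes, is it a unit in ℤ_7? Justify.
x ∈ ℤ_7 but not a unit; v_7(x) = 3 > 0

ℤ_7 = {x ∈ ℚ_7 : v_7(x) ≥ 0} and ℤ_7^× = {x ∈ ℤ_7 : v_7(x) = 0}. Here v_7(1715) = v_7(num) − v_7(den) = 3; compare against these criteria.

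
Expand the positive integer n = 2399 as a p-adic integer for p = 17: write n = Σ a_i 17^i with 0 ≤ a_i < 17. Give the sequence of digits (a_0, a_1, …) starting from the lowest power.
(a_0, a_1, …) = (2, 5, 8)

Repeated division by 17 gives the digits low-to-high: 2399 = 2 + 5·17^1 + 8·17^2. Digit sequence: (2, 5, 8).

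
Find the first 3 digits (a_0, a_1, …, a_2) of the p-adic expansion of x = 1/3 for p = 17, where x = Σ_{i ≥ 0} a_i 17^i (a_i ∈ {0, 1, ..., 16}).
(a_0, …, a_2) = (6, 11, 5)

v_17(1/3) = 0 (numerator and denominator both coprime to 17), so x ∈ ℤ_17^×. Compute digits iteratively via a_i = x_i mod 17, x_{i+1} = (x_i − a_i)/17, with x_0 = x:
  x_0 = 1/3;  a_0 = 6;  x_1 = (x_0 − 6)/17 = -1/3
  x_1 = -1/3;  a_1 = 11;  x_2 = (x_1 − 11)/17 = -2/3
  x_2 = -2/3;  a_2 = 5;  x_3 = (x_2 − 5)/17 = -1/3
Digits: (6, 11, 5).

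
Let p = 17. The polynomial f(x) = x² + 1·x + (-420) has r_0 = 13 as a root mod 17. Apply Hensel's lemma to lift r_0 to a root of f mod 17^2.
r_1 = 268 (mod 289)

Hensel: r_{i+1} = r_i − f(r_i)·(f′(r_i))^{-1} mod 17^{i+2}, f′(x) = 2x + 1. Iterate:
  r_0 = 13 (mod 17)
  r_1 = 268 (mod 289)
Final: r = 268 satisfies f(r) ≡ 0 mod 17^2.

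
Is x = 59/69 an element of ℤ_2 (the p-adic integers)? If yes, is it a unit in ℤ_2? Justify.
x ∈ ℤ_2^× (unit); v_2(x) = 0

ℤ_2 = {x ∈ ℚ_2 : v_2(x) ≥ 0} and ℤ_2^× = {x ∈ ℤ_2 : v_2(x) = 0}. Here v_2(59/69) = v_2(num) − v_2(den) = 0; compare against these criteria.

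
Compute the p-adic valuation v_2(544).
v_2(544) = 5

v_2(n) is the largest exponent k such that 2^k divides n. Factor out: 544 = 2^5 · 17. (Sign doesn't affect v_p.) So v_2(544) = 5.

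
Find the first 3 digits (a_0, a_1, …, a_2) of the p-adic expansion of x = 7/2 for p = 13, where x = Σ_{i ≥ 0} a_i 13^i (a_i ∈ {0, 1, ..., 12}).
(a_0, …, a_2) = (10, 6, 6)

v_13(7/2) = 0 (numerator and denominator both coprime to 13), so x ∈ ℤ_13^×. Compute digits iteratively via a_i = x_i mod 13, x_{i+1} = (x_i − a_i)/13, with x_0 = x:
  x_0 = 7/2;  a_0 = 10;  x_1 = (x_0 − 10)/13 = -1/2
  x_1 = -1/2;  a_1 = 6;  x_2 = (x_1 − 6)/13 = -1/2
  x_2 = -1/2;  a_2 = 6;  x_3 = (x_2 − 6)/13 = -1/2
Digits: (10, 6, 6).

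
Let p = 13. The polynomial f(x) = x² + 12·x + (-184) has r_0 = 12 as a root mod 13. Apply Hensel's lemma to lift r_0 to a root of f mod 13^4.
r_3 = 23763 (mod 28561)

Hensel: r_{i+1} = r_i − f(r_i)·(f′(r_i))^{-1} mod 13^{i+2}, f′(x) = 2x + 12. Iterate:
  r_0 = 12 (mod 13)
  r_1 = 103 (mod 169)
  r_2 = 1793 (mod 2197)
  r_3 = 23763 (mod 28561)
Final: r = 23763 satisfies f(r) ≡ 0 mod 13^4.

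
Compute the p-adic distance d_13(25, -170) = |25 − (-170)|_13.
d_13(25, -170) = 1/13

Step 1 — x − y = 25 − (-170) = 195. Step 2 — v_13(195) = 1 (factor: 195 = (13^1 · 15); the sign does not affect v_p). Step 3 — |x − y|_13 = 13^{-1} = 1/13.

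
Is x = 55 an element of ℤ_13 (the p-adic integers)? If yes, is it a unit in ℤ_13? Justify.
x ∈ ℤ_13^× (unit); v_13(x) = 0

ℤ_13 = {x ∈ ℚ_13 : v_13(x) ≥ 0} and ℤ_13^× = {x ∈ ℤ_13 : v_13(x) = 0}. Here v_13(55) = v_13(num) − v_13(den) = 0; compare against these criteria.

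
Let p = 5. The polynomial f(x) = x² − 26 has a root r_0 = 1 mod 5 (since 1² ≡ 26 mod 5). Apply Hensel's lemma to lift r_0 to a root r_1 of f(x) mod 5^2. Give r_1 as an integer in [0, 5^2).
r_1 = 1 (mod 25)

Hensel's recurrence: r_{i+1} = r_i − f(r_i)·(f′(r_i))^{-1} mod 5^{i+2}, with f′(x) = 2x. Iterate:
  r_0 = 1 (mod 5)
  r_1 = 1 (mod 25)
Final: r_1 = 1, and one checks f(r_1) ≡ 0 mod 5^2.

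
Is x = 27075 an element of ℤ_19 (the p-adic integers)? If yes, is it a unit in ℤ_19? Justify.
x ∈ ℤ_19 but not a unit; v_19(x) = 2 > 0

ℤ_19 = {x ∈ ℚ_19 : v_19(x) ≥ 0} and ℤ_19^× = {x ∈ ℤ_19 : v_19(x) = 0}. Here v_19(27075) = v_19(num) − v_19(den) = 2; compare against these criteria.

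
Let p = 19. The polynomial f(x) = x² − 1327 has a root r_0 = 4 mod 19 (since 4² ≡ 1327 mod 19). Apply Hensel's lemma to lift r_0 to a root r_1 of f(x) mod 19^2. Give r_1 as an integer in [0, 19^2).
r_1 = 213 (mod 361)

Hensel's recurrence: r_{i+1} = r_i − f(r_i)·(f′(r_i))^{-1} mod 19^{i+2}, with f′(x) = 2x. Iterate:
  r_0 = 4 (mod 19)
  r_1 = 213 (mod 361)
Final: r_1 = 213, and one checks f(r_1) ≡ 0 mod 19^2.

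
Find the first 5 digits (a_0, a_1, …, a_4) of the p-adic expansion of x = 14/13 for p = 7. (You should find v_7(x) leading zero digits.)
(a_0, …, a_4) = (0, 5, 2, 5, 3)

v_7(14/13) = 1, so a_0 = ... = a_0 = 0. Factor out: x = 7^1 · u with u = 2/13 a unit in ℤ_7. Expand u iteratively via a_{v+i} = u_i mod 7, u_{i+1} = (u_i − a_{v+i})/7:
  u_0 = 2/13;  a_1 = 5;  u_1 = (u_0 − 5)/7 = -9/13
  u_1 = -9/13;  a_2 = 2;  u_2 = (u_1 − 2)/7 = -5/13
  u_2 = -5/13;  a_3 = 5;  u_3 = (u_2 − 5)/7 = -10/13
  u_3 = -10/13;  a_4 = 3;  u_4 = (u_3 − 3)/7 = -7/13
Digits: (0, 5, 2, 5, 3).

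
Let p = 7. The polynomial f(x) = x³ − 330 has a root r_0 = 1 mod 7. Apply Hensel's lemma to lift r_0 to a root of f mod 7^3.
r_2 = 127 (mod 343)

Hensel: r_{i+1} = r_i − f(r_i)/f′(r_i) mod 7^{i+2}, where f′(x) = 3x². Iterate:
  r_0 = 1 (mod 7)
  r_1 = 29 (mod 49)
  r_2 = 127 (mod 343)
Final: r = 127 with f(r) ≡ 0 mod 7^3.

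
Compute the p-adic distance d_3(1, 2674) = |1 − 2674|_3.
d_3(1, 2674) = 1/243

Step 1 — x − y = 1 − 2674 = -2673. Step 2 — v_3(-2673) = 5 (factor: -2673 = −(3^5 · 11); the sign does not affect v_p). Step 3 — |x − y|_3 = 3^{-5} = 1/243.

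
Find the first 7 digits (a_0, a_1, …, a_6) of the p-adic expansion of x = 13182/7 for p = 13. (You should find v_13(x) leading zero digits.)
(a_0, …, a_6) = (0, 0, 0, 12, 1, 11, 1)

v_13(13182/7) = 3, so a_0 = ... = a_2 = 0. Factor out: x = 13^3 · u with u = 6/7 a unit in ℤ_13. Expand u iteratively via a_{v+i} = u_i mod 13, u_{i+1} = (u_i − a_{v+i})/13:
  u_0 = 6/7;  a_3 = 12;  u_1 = (u_0 − 12)/13 = -6/7
  u_1 = -6/7;  a_4 = 1;  u_2 = (u_1 − 1)/13 = -1/7
  u_2 = -1/7;  a_5 = 11;  u_3 = (u_2 − 11)/13 = -6/7
  u_3 = -6/7;  a_6 = 1;  u_4 = (u_3 − 1)/13 = -1/7
Digits: (0, 0, 0, 12, 1, 11, 1).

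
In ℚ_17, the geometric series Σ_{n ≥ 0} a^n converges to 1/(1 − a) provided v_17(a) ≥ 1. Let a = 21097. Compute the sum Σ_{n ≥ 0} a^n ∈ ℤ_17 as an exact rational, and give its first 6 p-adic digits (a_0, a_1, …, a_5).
Σ a^n = 1/(1 − a) = -1/21096;  first 6 digits = (1, 0, 5, 4, 8, 7)

v_17(a) = 2 ≥ 1, so the series converges in ℤ_17 to 1/(1 − a) = 1/(1 − 21097) = -1/21096. Expand this rational in ℤ_17: compute digits iteratively via d_i = x_i mod 17, x_{i+1} = (x_i − d_i)/17. The first 6 digits are (1, 0, 5, 4, 8, 7).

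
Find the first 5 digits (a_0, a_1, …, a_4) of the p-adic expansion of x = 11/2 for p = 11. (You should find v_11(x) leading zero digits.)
(a_0, …, a_4) = (0, 6, 5, 5, 5)

v_11(11/2) = 1, so a_0 = ... = a_0 = 0. Factor out: x = 11^1 · u with u = 1/2 a unit in ℤ_11. Expand u iteratively via a_{v+i} = u_i mod 11, u_{i+1} = (u_i − a_{v+i})/11:
  u_0 = 1/2;  a_1 = 6;  u_1 = (u_0 − 6)/11 = -1/2
  u_1 = -1/2;  a_2 = 5;  u_2 = (u_1 − 5)/11 = -1/2
  u_2 = -1/2;  a_3 = 5;  u_3 = (u_2 − 5)/11 = -1/2
  u_3 = -1/2;  a_4 = 5;  u_4 = (u_3 − 5)/11 = -1/2
Digits: (0, 6, 5, 5, 5).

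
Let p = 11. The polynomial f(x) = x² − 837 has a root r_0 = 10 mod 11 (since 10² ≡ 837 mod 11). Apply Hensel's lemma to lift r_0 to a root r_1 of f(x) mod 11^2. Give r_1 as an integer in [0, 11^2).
r_1 = 65 (mod 121)

Hensel's recurrence: r_{i+1} = r_i − f(r_i)·(f′(r_i))^{-1} mod 11^{i+2}, with f′(x) = 2x. Iterate:
  r_0 = 10 (mod 11)
  r_1 = 65 (mod 121)
Final: r_1 = 65, and one checks f(r_1) ≡ 0 mod 11^2.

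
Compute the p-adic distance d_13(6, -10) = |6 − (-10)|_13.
d_13(6, -10) = 1

Step 1 — x − y = 6 − (-10) = 16. Step 2 — v_13(16) = 0 (factor: 16 = (13^0 · 16); the sign does not affect v_p). Step 3 — |x − y|_13 = 13^{0} = 1.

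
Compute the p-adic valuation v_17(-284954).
v_17(-284954) = 3

v_17(n) is the largest exponent k such that 17^k divides n. Factor out: -284954 = -17^3 · 58. (Sign doesn't affect v_p.) So v_17(-284954) = 3.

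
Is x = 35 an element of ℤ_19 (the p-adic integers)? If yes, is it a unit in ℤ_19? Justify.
x ∈ ℤ_19^× (unit); v_19(x) = 0

ℤ_19 = {x ∈ ℚ_19 : v_19(x) ≥ 0} and ℤ_19^× = {x ∈ ℤ_19 : v_19(x) = 0}. Here v_19(35) = v_19(num) − v_19(den) = 0; compare against these criteria.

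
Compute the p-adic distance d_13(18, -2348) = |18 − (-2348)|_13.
d_13(18, -2348) = 1/169

Step 1 — x − y = 18 − (-2348) = 2366. Step 2 — v_13(2366) = 2 (factor: 2366 = (13^2 · 14); the sign does not affect v_p). Step 3 — |x − y|_13 = 13^{-2} = 1/169.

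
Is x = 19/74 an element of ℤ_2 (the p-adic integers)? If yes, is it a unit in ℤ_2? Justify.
x ∉ ℤ_2 (v_2(x) = -1 < 0)

ℤ_2 = {x ∈ ℚ_2 : v_2(x) ≥ 0} and ℤ_2^× = {x ∈ ℤ_2 : v_2(x) = 0}. Here v_2(19/74) = v_2(num) − v_2(den) = -1; compare against these criteria.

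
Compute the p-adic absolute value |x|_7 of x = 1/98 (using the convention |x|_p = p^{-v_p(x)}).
|1/98|_7 = 49

Step 1 — compute v_7(x) by factoring powers of 7 out of the numerator and denominator: v_7(1/98) = -2. Step 2 — apply |x|_p = p^{-v_p(x)} = 7^{2} = 49.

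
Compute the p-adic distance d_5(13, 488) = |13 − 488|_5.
d_5(13, 488) = 1/25

Step 1 — x − y = 13 − 488 = -475. Step 2 — v_5(-475) = 2 (factor: -475 = −(5^2 · 19); the sign does not affect v_p). Step 3 — |x − y|_5 = 5^{-2} = 1/25.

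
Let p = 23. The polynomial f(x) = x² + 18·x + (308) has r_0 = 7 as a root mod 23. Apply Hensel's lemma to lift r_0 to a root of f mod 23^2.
r_1 = 306 (mod 529)

Hensel: r_{i+1} = r_i − f(r_i)·(f′(r_i))^{-1} mod 23^{i+2}, f′(x) = 2x + 18. Iterate:
  r_0 = 7 (mod 23)
  r_1 = 306 (mod 529)
Final: r = 306 satisfies f(r) ≡ 0 mod 23^2.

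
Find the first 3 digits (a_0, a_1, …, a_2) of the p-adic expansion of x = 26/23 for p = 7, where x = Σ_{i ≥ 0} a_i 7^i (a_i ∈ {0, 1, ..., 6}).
(a_0, …, a_2) = (6, 6, 3)

v_7(26/23) = 0 (numerator and denominator both coprime to 7), so x ∈ ℤ_7^×. Compute digits iteratively via a_i = x_i mod 7, x_{i+1} = (x_i − a_i)/7, with x_0 = x:
  x_0 = 26/23;  a_0 = 6;  x_1 = (x_0 − 6)/7 = -16/23
  x_1 = -16/23;  a_1 = 6;  x_2 = (x_1 − 6)/7 = -22/23
  x_2 = -22/23;  a_2 = 3;  x_3 = (x_2 − 3)/7 = -13/23
Digits: (6, 6, 3).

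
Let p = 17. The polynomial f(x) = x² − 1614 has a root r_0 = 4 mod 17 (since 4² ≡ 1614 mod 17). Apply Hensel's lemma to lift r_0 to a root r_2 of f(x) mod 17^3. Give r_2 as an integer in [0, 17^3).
r_2 = 2010 (mod 4913)

Hensel's recurrence: r_{i+1} = r_i − f(r_i)·(f′(r_i))^{-1} mod 17^{i+2}, with f′(x) = 2x. Iterate:
  r_0 = 4 (mod 17)
  r_1 = 276 (mod 289)
  r_2 = 2010 (mod 4913)
Final: r_2 = 2010, and one checks f(r_2) ≡ 0 mod 17^3.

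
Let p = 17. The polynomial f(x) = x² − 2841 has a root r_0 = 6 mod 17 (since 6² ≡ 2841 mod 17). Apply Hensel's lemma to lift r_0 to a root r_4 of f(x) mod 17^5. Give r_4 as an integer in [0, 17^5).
r_4 = 602877 (mod 1419857)

Hensel's recurrence: r_{i+1} = r_i − f(r_i)·(f′(r_i))^{-1} mod 17^{i+2}, with f′(x) = 2x. Iterate:
  r_0 = 6 (mod 17)
  r_1 = 23 (mod 289)
  r_2 = 3491 (mod 4913)
  r_3 = 18230 (mod 83521)
  r_4 = 602877 (mod 1419857)
Final: r_4 = 602877, and one checks f(r_4) ≡ 0 mod 17^5.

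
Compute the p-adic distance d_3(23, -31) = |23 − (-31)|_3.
d_3(23, -31) = 1/27

Step 1 — x − y = 23 − (-31) = 54. Step 2 — v_3(54) = 3 (factor: 54 = (3^3 · 2); the sign does not affect v_p). Step 3 — |x − y|_3 = 3^{-3} = 1/27.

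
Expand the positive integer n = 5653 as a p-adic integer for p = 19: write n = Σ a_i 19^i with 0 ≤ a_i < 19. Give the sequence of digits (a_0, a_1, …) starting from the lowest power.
(a_0, a_1, …) = (10, 12, 15)

Repeated division by 19 gives the digits low-to-high: 5653 = 10 + 12·19^1 + 15·19^2. Digit sequence: (10, 12, 15).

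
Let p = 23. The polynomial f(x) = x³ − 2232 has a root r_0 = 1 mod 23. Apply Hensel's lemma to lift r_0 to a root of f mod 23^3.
r_2 = 1979 (mod 12167)

Hensel: r_{i+1} = r_i − f(r_i)/f′(r_i) mod 23^{i+2}, where f′(x) = 3x². Iterate:
  r_0 = 1 (mod 23)
  r_1 = 392 (mod 529)
  r_2 = 1979 (mod 12167)
Final: r = 1979 with f(r) ≡ 0 mod 23^3.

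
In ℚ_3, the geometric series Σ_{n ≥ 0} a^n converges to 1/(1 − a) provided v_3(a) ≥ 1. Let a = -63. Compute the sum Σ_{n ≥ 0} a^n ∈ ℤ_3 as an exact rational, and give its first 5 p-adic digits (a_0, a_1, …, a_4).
Σ a^n = 1/(1 − a) = 1/64;  first 5 digits = (1, 0, 2, 0, 0)

v_3(a) = 2 ≥ 1, so the series converges in ℤ_3 to 1/(1 − a) = 1/(1 − (-63)) = 1/64. Expand this rational in ℤ_3: compute digits iteratively via d_i = x_i mod 3, x_{i+1} = (x_i − d_i)/3. The first 5 digits are (1, 0, 2, 0, 0).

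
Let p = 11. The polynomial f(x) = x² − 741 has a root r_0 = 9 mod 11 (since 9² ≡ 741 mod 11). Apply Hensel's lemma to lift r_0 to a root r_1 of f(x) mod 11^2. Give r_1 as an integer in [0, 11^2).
r_1 = 86 (mod 121)

Hensel's recurrence: r_{i+1} = r_i − f(r_i)·(f′(r_i))^{-1} mod 11^{i+2}, with f′(x) = 2x. Iterate:
  r_0 = 9 (mod 11)
  r_1 = 86 (mod 121)
Final: r_1 = 86, and one checks f(r_1) ≡ 0 mod 11^2.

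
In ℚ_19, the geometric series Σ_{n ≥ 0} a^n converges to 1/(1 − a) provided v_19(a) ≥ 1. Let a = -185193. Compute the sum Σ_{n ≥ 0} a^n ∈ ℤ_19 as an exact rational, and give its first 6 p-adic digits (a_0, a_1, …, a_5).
Σ a^n = 1/(1 − a) = 1/185194;  first 6 digits = (1, 0, 0, 11, 17, 18)

v_19(a) = 3 ≥ 1, so the series converges in ℤ_19 to 1/(1 − a) = 1/(1 − (-185193)) = 1/185194. Expand this rational in ℤ_19: compute digits iteratively via d_i = x_i mod 19, x_{i+1} = (x_i − d_i)/19. The first 6 digits are (1, 0, 0, 11, 17, 18).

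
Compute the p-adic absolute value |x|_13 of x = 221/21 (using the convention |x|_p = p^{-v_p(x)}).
|221/21|_13 = 1/13

Step 1 — compute v_13(x) by factoring powers of 13 out of the numerator and denominator: v_13(221/21) = 1. Step 2 — apply |x|_p = p^{-v_p(x)} = 13^{-1} = 1/13.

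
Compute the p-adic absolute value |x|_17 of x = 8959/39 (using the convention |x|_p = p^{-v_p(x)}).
|8959/39|_17 = 1/289

Step 1 — compute v_17(x) by factoring powers of 17 out of the numerator and denominator: v_17(8959/39) = 2. Step 2 — apply |x|_p = p^{-v_p(x)} = 17^{-2} = 1/289.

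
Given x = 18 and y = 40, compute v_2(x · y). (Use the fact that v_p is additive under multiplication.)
v_2(720) = 4

v_p(x) = 1 (factor: 18 = 2^1 · 9); v_p(y) = 3 (factor: 40 = 2^3 · 5). Additivity: v_p(xy) = v_p(x) + v_p(y) = 1 + 3 = 4. (Direct check: xy = 720 = 2^4 · (45).)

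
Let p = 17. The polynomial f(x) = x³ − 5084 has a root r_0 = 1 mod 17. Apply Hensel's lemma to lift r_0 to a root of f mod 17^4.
r_3 = 19228 (mod 83521)

Hensel: r_{i+1} = r_i − f(r_i)/f′(r_i) mod 17^{i+2}, where f′(x) = 3x². Iterate:
  r_0 = 1 (mod 17)
  r_1 = 154 (mod 289)
  r_2 = 4489 (mod 4913)
  r_3 = 19228 (mod 83521)
Final: r = 19228 with f(r) ≡ 0 mod 17^4.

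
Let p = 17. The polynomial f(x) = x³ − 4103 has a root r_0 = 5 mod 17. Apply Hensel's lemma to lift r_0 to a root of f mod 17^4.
r_3 = 64979 (mod 83521)

Hensel: r_{i+1} = r_i − f(r_i)/f′(r_i) mod 17^{i+2}, where f′(x) = 3x². Iterate:
  r_0 = 5 (mod 17)
  r_1 = 243 (mod 289)
  r_2 = 1110 (mod 4913)
  r_3 = 64979 (mod 83521)
Final: r = 64979 with f(r) ≡ 0 mod 17^4.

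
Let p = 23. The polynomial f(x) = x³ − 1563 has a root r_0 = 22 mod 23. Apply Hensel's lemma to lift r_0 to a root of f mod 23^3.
r_2 = 1931 (mod 12167)

Hensel: r_{i+1} = r_i − f(r_i)/f′(r_i) mod 23^{i+2}, where f′(x) = 3x². Iterate:
  r_0 = 22 (mod 23)
  r_1 = 344 (mod 529)
  r_2 = 1931 (mod 12167)
Final: r = 1931 with f(r) ≡ 0 mod 23^3.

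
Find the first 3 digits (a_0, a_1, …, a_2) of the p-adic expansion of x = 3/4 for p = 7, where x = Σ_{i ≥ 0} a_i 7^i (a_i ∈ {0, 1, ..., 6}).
(a_0, …, a_2) = (6, 1, 5)

v_7(3/4) = 0 (numerator and denominator both coprime to 7), so x ∈ ℤ_7^×. Compute digits iteratively via a_i = x_i mod 7, x_{i+1} = (x_i − a_i)/7, with x_0 = x:
  x_0 = 3/4;  a_0 = 6;  x_1 = (x_0 − 6)/7 = -3/4
  x_1 = -3/4;  a_1 = 1;  x_2 = (x_1 − 1)/7 = -1/4
  x_2 = -1/4;  a_2 = 5;  x_3 = (x_2 − 5)/7 = -3/4
Digits: (6, 1, 5).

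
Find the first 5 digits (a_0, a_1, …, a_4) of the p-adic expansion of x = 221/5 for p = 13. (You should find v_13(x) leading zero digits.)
(a_0, …, a_4) = (0, 6, 5, 10, 7)

v_13(221/5) = 1, so a_0 = ... = a_0 = 0. Factor out: x = 13^1 · u with u = 17/5 a unit in ℤ_13. Expand u iteratively via a_{v+i} = u_i mod 13, u_{i+1} = (u_i − a_{v+i})/13:
  u_0 = 17/5;  a_1 = 6;  u_1 = (u_0 − 6)/13 = -1/5
  u_1 = -1/5;  a_2 = 5;  u_2 = (u_1 − 5)/13 = -2/5
  u_2 = -2/5;  a_3 = 10;  u_3 = (u_2 − 10)/13 = -4/5
  u_3 = -4/5;  a_4 = 7;  u_4 = (u_3 − 7)/13 = -3/5
Digits: (0, 6, 5, 10, 7).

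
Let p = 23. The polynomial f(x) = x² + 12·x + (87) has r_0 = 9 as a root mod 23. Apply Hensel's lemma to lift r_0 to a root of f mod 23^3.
r_2 = 8887 (mod 12167)

Hensel: r_{i+1} = r_i − f(r_i)·(f′(r_i))^{-1} mod 23^{i+2}, f′(x) = 2x + 12. Iterate:
  r_0 = 9 (mod 23)
  r_1 = 423 (mod 529)
  r_2 = 8887 (mod 12167)
Final: r = 8887 satisfies f(r) ≡ 0 mod 23^3.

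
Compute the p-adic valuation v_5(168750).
v_5(168750) = 5

v_5(n) is the largest exponent k such that 5^k divides n. Factor out: 168750 = 5^5 · 54. (Sign doesn't affect v_p.) So v_5(168750) = 5.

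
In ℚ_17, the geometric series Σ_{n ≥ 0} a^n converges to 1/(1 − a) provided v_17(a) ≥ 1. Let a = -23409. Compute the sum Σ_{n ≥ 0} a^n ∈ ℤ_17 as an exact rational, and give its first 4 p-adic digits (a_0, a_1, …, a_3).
Σ a^n = 1/(1 − a) = 1/23410;  first 4 digits = (1, 0, 4, 12)

v_17(a) = 2 ≥ 1, so the series converges in ℤ_17 to 1/(1 − a) = 1/(1 − (-23409)) = 1/23410. Expand this rational in ℤ_17: compute digits iteratively via d_i = x_i mod 17, x_{i+1} = (x_i − d_i)/17. The first 4 digits are (1, 0, 4, 12).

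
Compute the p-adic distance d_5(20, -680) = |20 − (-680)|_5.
d_5(20, -680) = 1/25

Step 1 — x − y = 20 − (-680) = 700. Step 2 — v_5(700) = 2 (factor: 700 = (5^2 · 28); the sign does not affect v_p). Step 3 — |x − y|_5 = 5^{-2} = 1/25.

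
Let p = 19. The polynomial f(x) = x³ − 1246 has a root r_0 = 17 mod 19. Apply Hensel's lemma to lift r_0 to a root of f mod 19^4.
r_3 = 88728 (mod 130321)

Hensel: r_{i+1} = r_i − f(r_i)/f′(r_i) mod 19^{i+2}, where f′(x) = 3x². Iterate:
  r_0 = 17 (mod 19)
  r_1 = 283 (mod 361)
  r_2 = 6420 (mod 6859)
  r_3 = 88728 (mod 130321)
Final: r = 88728 with f(r) ≡ 0 mod 19^4.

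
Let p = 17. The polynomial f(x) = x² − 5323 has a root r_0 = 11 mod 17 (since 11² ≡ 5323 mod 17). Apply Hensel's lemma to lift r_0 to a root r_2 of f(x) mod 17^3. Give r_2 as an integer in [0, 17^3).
r_2 = 2034 (mod 4913)

Hensel's recurrence: r_{i+1} = r_i − f(r_i)·(f′(r_i))^{-1} mod 17^{i+2}, with f′(x) = 2x. Iterate:
  r_0 = 11 (mod 17)
  r_1 = 11 (mod 289)
  r_2 = 2034 (mod 4913)
Final: r_2 = 2034, and one checks f(r_2) ≡ 0 mod 17^3.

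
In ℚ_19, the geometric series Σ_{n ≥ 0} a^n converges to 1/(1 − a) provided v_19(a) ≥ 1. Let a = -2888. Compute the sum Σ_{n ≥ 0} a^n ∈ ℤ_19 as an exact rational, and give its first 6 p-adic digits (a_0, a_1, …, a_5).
Σ a^n = 1/(1 − a) = 1/2889;  first 6 digits = (1, 0, 11, 18, 6, 3)

v_19(a) = 2 ≥ 1, so the series converges in ℤ_19 to 1/(1 − a) = 1/(1 − (-2888)) = 1/2889. Expand this rational in ℤ_19: compute digits iteratively via d_i = x_i mod 19, x_{i+1} = (x_i − d_i)/19. The first 6 digits are (1, 0, 11, 18, 6, 3).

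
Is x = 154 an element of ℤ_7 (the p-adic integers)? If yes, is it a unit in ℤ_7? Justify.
x ∈ ℤ_7 but not a unit; v_7(x) = 1 > 0

ℤ_7 = {x ∈ ℚ_7 : v_7(x) ≥ 0} and ℤ_7^× = {x ∈ ℤ_7 : v_7(x) = 0}. Here v_7(154) = v_7(num) − v_7(den) = 1; compare against these criteria.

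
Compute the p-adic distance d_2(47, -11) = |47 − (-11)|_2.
d_2(47, -11) = 1/2

Step 1 — x − y = 47 − (-11) = 58. Step 2 — v_2(58) = 1 (factor: 58 = (2^1 · 29); the sign does not affect v_p). Step 3 — |x − y|_2 = 2^{-1} = 1/2.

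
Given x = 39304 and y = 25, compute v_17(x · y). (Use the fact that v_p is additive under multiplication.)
v_17(982600) = 3

v_p(x) = 3 (factor: 39304 = 17^3 · 8); v_p(y) = 0 (factor: 25 = 17^0 · 25). Additivity: v_p(xy) = v_p(x) + v_p(y) = 3 + 0 = 3. (Direct check: xy = 982600 = 17^3 · (200).)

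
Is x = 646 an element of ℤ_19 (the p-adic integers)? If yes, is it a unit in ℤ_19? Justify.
x ∈ ℤ_19 but not a unit; v_19(x) = 1 > 0

ℤ_19 = {x ∈ ℚ_19 : v_19(x) ≥ 0} and ℤ_19^× = {x ∈ ℤ_19 : v_19(x) = 0}. Here v_19(646) = v_19(num) − v_19(den) = 1; compare against these criteria.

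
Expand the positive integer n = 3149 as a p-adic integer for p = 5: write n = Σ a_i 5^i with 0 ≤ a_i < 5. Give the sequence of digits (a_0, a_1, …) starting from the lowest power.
(a_0, a_1, …) = (4, 4, 0, 0, 0, 1)

Repeated division by 5 gives the digits low-to-high: 3149 = 4 + 4·5^1 + 1·5^5. Digit sequence: (4, 4, 0, 0, 0, 1).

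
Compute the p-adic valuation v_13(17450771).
v_13(17450771) = 5

v_13(n) is the largest exponent k such that 13^k divides n. Factor out: 17450771 = 13^5 · 47. (Sign doesn't affect v_p.) So v_13(17450771) = 5.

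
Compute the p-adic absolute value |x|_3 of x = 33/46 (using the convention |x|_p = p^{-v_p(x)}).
|33/46|_3 = 1/3

Step 1 — compute v_3(x) by factoring powers of 3 out of the numerator and denominator: v_3(33/46) = 1. Step 2 — apply |x|_p = p^{-v_p(x)} = 3^{-1} = 1/3.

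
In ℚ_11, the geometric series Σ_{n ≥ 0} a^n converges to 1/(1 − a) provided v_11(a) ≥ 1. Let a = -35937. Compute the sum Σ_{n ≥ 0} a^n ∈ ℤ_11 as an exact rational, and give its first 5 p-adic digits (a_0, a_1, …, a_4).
Σ a^n = 1/(1 − a) = 1/35938;  first 5 digits = (1, 0, 0, 6, 8)

v_11(a) = 3 ≥ 1, so the series converges in ℤ_11 to 1/(1 − a) = 1/(1 − (-35937)) = 1/35938. Expand this rational in ℤ_11: compute digits iteratively via d_i = x_i mod 11, x_{i+1} = (x_i − d_i)/11. The first 5 digits are (1, 0, 0, 6, 8).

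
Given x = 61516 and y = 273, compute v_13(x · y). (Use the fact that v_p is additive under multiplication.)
v_13(16793868) = 4

v_p(x) = 3 (factor: 61516 = 13^3 · 28); v_p(y) = 1 (factor: 273 = 13^1 · 21). Additivity: v_p(xy) = v_p(x) + v_p(y) = 3 + 1 = 4. (Direct check: xy = 16793868 = 13^4 · (588).)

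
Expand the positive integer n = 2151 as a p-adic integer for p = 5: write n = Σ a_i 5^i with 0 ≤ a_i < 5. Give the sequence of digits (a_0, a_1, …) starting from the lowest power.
(a_0, a_1, …) = (1, 0, 1, 2, 3)

Repeated division by 5 gives the digits low-to-high: 2151 = 1 + 1·5^2 + 2·5^3 + 3·5^4. Digit sequence: (1, 0, 1, 2, 3).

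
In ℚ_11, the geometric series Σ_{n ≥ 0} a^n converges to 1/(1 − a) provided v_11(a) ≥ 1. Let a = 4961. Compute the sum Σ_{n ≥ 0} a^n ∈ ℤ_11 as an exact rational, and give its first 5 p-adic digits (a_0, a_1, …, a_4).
Σ a^n = 1/(1 − a) = -1/4960;  first 5 digits = (1, 0, 8, 3, 9)

v_11(a) = 2 ≥ 1, so the series converges in ℤ_11 to 1/(1 − a) = 1/(1 − 4961) = -1/4960. Expand this rational in ℤ_11: compute digits iteratively via d_i = x_i mod 11, x_{i+1} = (x_i − d_i)/11. The first 5 digits are (1, 0, 8, 3, 9).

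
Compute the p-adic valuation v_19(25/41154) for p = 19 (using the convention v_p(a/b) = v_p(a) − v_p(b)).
v_19(25/41154) = -3

Factor powers of 19 from the numerator and denominator of the reduced fraction: 25 = 19^0 · 25 and 41154 = 19^3 · 6. Apply v_p(a/b) = v_p(a) − v_p(b): v_19(25/41154) = 0 − 3 = -3.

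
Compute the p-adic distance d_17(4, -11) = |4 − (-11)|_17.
d_17(4, -11) = 1

Step 1 — x − y = 4 − (-11) = 15. Step 2 — v_17(15) = 0 (factor: 15 = (17^0 · 15); the sign does not affect v_p). Step 3 — |x − y|_17 = 17^{0} = 1.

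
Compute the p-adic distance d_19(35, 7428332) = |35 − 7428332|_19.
d_19(35, 7428332) = 1/2476099

Step 1 — x − y = 35 − 7428332 = -7428297. Step 2 — v_19(-7428297) = 5 (factor: -7428297 = −(19^5 · 3); the sign does not affect v_p). Step 3 — |x − y|_19 = 19^{-5} = 1/2476099.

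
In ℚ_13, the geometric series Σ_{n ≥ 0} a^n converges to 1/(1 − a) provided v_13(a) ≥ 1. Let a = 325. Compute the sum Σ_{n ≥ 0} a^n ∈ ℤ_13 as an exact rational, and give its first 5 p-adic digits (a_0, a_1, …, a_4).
Σ a^n = 1/(1 − a) = -1/324;  first 5 digits = (1, 12, 2, 8, 10)

v_13(a) = 1 ≥ 1, so the series converges in ℤ_13 to 1/(1 − a) = 1/(1 − 325) = -1/324. Expand this rational in ℤ_13: compute digits iteratively via d_i = x_i mod 13, x_{i+1} = (x_i − d_i)/13. The first 5 digits are (1, 12, 2, 8, 10).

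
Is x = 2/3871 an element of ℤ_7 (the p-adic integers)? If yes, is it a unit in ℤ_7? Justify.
x ∉ ℤ_7 (v_7(x) = -2 < 0)

ℤ_7 = {x ∈ ℚ_7 : v_7(x) ≥ 0} and ℤ_7^× = {x ∈ ℤ_7 : v_7(x) = 0}. Here v_7(2/3871) = v_7(num) − v_7(den) = -2; compare against these criteria.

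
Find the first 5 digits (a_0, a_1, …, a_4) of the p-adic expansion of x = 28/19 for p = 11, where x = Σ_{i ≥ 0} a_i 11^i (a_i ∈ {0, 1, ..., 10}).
(a_0, …, a_4) = (9, 8, 5, 7, 8)

v_11(28/19) = 0 (numerator and denominator both coprime to 11), so x ∈ ℤ_11^×. Compute digits iteratively via a_i = x_i mod 11, x_{i+1} = (x_i − a_i)/11, with x_0 = x:
  x_0 = 28/19;  a_0 = 9;  x_1 = (x_0 − 9)/11 = -13/19
  x_1 = -13/19;  a_1 = 8;  x_2 = (x_1 − 8)/11 = -15/19
  x_2 = -15/19;  a_2 = 5;  x_3 = (x_2 − 5)/11 = -10/19
  x_3 = -10/19;  a_3 = 7;  x_4 = (x_3 − 7)/11 = -13/19
  x_4 = -13/19;  a_4 = 8;  x_5 = (x_4 − 8)/11 = -15/19
Digits: (9, 8, 5, 7, 8).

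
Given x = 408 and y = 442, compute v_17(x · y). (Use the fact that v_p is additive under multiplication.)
v_17(180336) = 2

v_p(x) = 1 (factor: 408 = 17^1 · 24); v_p(y) = 1 (factor: 442 = 17^1 · 26). Additivity: v_p(xy) = v_p(x) + v_p(y) = 1 + 1 = 2. (Direct check: xy = 180336 = 17^2 · (624).)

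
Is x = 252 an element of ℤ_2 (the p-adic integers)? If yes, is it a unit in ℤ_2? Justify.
x ∈ ℤ_2 but not a unit; v_2(x) = 2 > 0

ℤ_2 = {x ∈ ℚ_2 : v_2(x) ≥ 0} and ℤ_2^× = {x ∈ ℤ_2 : v_2(x) = 0}. Here v_2(252) = v_2(num) − v_2(den) = 2; compare against these criteria.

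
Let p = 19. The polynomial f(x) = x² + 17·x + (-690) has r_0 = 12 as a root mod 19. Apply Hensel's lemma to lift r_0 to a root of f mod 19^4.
r_3 = 28645 (mod 130321)

Hensel: r_{i+1} = r_i − f(r_i)·(f′(r_i))^{-1} mod 19^{i+2}, f′(x) = 2x + 17. Iterate:
  r_0 = 12 (mod 19)
  r_1 = 126 (mod 361)
  r_2 = 1209 (mod 6859)
  r_3 = 28645 (mod 130321)
Final: r = 28645 satisfies f(r) ≡ 0 mod 19^4.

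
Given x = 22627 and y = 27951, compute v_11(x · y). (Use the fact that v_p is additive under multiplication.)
v_11(632447277) = 6

v_p(x) = 3 (factor: 22627 = 11^3 · 17); v_p(y) = 3 (factor: 27951 = 11^3 · 21). Additivity: v_p(xy) = v_p(x) + v_p(y) = 3 + 3 = 6. (Direct check: xy = 632447277 = 11^6 · (357).)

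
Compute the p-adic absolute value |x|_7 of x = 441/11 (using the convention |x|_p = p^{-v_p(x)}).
|441/11|_7 = 1/49

Step 1 — compute v_7(x) by factoring powers of 7 out of the numerator and denominator: v_7(441/11) = 2. Step 2 — apply |x|_p = p^{-v_p(x)} = 7^{-2} = 1/49.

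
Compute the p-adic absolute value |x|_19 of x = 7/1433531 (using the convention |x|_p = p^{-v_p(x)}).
|7/1433531|_19 = 130321

Step 1 — compute v_19(x) by factoring powers of 19 out of the numerator and denominator: v_19(7/1433531) = -4. Step 2 — apply |x|_p = p^{-v_p(x)} = 19^{4} = 130321.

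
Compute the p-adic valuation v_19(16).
v_19(16) = 0

v_19(n) is the largest exponent k such that 19^k divides n. Factor out: 16 = 19^0 · 16. (Sign doesn't affect v_p.) So v_19(16) = 0.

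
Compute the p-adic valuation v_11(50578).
v_11(50578) = 3

v_11(n) is the largest exponent k such that 11^k divides n. Factor out: 50578 = 11^3 · 38. (Sign doesn't affect v_p.) So v_11(50578) = 3.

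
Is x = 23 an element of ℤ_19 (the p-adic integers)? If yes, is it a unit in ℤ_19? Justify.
x ∈ ℤ_19^× (unit); v_19(x) = 0

ℤ_19 = {x ∈ ℚ_19 : v_19(x) ≥ 0} and ℤ_19^× = {x ∈ ℤ_19 : v_19(x) = 0}. Here v_19(23) = v_19(num) − v_19(den) = 0; compare against these criteria.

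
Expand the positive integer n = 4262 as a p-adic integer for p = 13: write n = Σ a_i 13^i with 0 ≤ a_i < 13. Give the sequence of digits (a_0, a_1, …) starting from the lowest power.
(a_0, a_1, …) = (11, 2, 12, 1)

Repeated division by 13 gives the digits low-to-high: 4262 = 11 + 2·13^1 + 12·13^2 + 1·13^3. Digit sequence: (11, 2, 12, 1).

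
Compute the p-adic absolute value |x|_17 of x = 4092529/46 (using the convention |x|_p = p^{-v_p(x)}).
|4092529/46|_17 = 1/83521

Step 1 — compute v_17(x) by factoring powers of 17 out of the numerator and denominator: v_17(4092529/46) = 4. Step 2 — apply |x|_p = p^{-v_p(x)} = 17^{-4} = 1/83521.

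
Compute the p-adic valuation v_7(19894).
v_7(19894) = 3

v_7(n) is the largest exponent k such that 7^k divides n. Factor out: 19894 = 7^3 · 58. (Sign doesn't affect v_p.) So v_7(19894) = 3.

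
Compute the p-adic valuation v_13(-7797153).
v_13(-7797153) = 5

v_13(n) is the largest exponent k such that 13^k divides n. Factor out: -7797153 = -13^5 · 21. (Sign doesn't affect v_p.) So v_13(-7797153) = 5.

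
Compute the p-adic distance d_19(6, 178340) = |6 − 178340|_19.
d_19(6, 178340) = 1/6859

Step 1 — x − y = 6 − 178340 = -178334. Step 2 — v_19(-178334) = 3 (factor: -178334 = −(19^3 · 26); the sign does not affect v_p). Step 3 — |x − y|_19 = 19^{-3} = 1/6859.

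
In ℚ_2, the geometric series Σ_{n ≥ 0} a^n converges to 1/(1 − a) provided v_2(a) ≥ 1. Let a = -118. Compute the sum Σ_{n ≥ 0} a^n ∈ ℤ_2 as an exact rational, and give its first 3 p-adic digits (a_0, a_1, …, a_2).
Σ a^n = 1/(1 − a) = 1/119;  first 3 digits = (1, 1, 1)

v_2(a) = 1 ≥ 1, so the series converges in ℤ_2 to 1/(1 − a) = 1/(1 − (-118)) = 1/119. Expand this rational in ℤ_2: compute digits iteratively via d_i = x_i mod 2, x_{i+1} = (x_i − d_i)/2. The first 3 digits are (1, 1, 1).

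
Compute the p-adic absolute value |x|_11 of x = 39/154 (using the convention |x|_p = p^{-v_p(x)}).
|39/154|_11 = 11

Step 1 — compute v_11(x) by factoring powers of 11 out of the numerator and denominator: v_11(39/154) = -1. Step 2 — apply |x|_p = p^{-v_p(x)} = 11^{1} = 11.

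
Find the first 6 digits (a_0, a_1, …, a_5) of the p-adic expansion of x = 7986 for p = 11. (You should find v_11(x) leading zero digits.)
(a_0, …, a_5) = (0, 0, 0, 6, 0, 0)

v_11(7986) = 3, so a_0 = ... = a_2 = 0. Factor out: x = 11^3 · u with u = 6 a unit in ℤ_11. Expand u iteratively via a_{v+i} = u_i mod 11, u_{i+1} = (u_i − a_{v+i})/11:
  u_0 = 6;  a_3 = 6;  u_1 = (u_0 − 6)/11 = 0
  u_1 = 0;  a_4 = 0;  u_2 = (u_1 − 0)/11 = 0
  u_2 = 0;  a_5 = 0;  u_3 = (u_2 − 0)/11 = 0
Digits: (0, 0, 0, 6, 0, 0).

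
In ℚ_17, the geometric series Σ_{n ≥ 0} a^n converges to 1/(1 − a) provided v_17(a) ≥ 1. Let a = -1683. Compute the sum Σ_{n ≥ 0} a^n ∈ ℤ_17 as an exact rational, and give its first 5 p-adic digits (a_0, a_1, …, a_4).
Σ a^n = 1/(1 − a) = 1/1684;  first 5 digits = (1, 3, 3, 8, 5)

v_17(a) = 1 ≥ 1, so the series converges in ℤ_17 to 1/(1 − a) = 1/(1 − (-1683)) = 1/1684. Expand this rational in ℤ_17: compute digits iteratively via d_i = x_i mod 17, x_{i+1} = (x_i − d_i)/17. The first 5 digits are (1, 3, 3, 8, 5).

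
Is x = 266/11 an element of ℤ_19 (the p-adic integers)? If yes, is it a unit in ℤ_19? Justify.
x ∈ ℤ_19 but not a unit; v_19(x) = 1 > 0

ℤ_19 = {x ∈ ℚ_19 : v_19(x) ≥ 0} and ℤ_19^× = {x ∈ ℤ_19 : v_19(x) = 0}. Here v_19(266/11) = v_19(num) − v_19(den) = 1; compare against these criteria.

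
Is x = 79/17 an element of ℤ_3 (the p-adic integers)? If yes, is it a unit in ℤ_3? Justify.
x ∈ ℤ_3^× (unit); v_3(x) = 0

ℤ_3 = {x ∈ ℚ_3 : v_3(x) ≥ 0} and ℤ_3^× = {x ∈ ℤ_3 : v_3(x) = 0}. Here v_3(79/17) = v_3(num) − v_3(den) = 0; compare against these criteria.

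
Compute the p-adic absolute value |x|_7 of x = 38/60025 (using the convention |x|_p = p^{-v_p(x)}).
|38/60025|_7 = 2401

Step 1 — compute v_7(x) by factoring powers of 7 out of the numerator and denominator: v_7(38/60025) = -4. Step 2 — apply |x|_p = p^{-v_p(x)} = 7^{4} = 2401.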